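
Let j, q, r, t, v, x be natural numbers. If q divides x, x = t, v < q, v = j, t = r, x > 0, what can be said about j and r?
j < r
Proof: x = t and t = r, so x = r. v = j and v < q, thus j < q. q divides x and x > 0, therefore q ≤ x. Since j < q, j < x. Since x = r, j < r.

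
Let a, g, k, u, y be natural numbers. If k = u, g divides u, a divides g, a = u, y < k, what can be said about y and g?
y < g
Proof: Because a = u and a divides g, u divides g. Since g divides u, u = g. Since k = u, k = g. From y < k, y < g.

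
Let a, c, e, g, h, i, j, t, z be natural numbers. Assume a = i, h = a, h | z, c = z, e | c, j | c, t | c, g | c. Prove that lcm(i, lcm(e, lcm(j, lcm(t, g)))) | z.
h = a and h | z, thus a | z. a = i, so i | z. Because t | c and g | c, lcm(t, g) | c. Since j | c, lcm(j, lcm(t, g)) | c. Since e | c, lcm(e, lcm(j, lcm(t, g))) | c. c = z, so lcm(e, lcm(j, lcm(t, g))) | z. Because i | z, lcm(i, lcm(e, lcm(j, lcm(t, g)))) | z.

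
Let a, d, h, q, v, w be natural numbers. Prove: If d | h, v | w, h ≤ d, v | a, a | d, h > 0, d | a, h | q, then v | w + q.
a | d and d | a, hence a = d. d | h and h > 0, thus d ≤ h. h ≤ d, so d = h. a = d, so a = h. Since v | a, v | h. h | q, so v | q. Since v | w, v | w + q.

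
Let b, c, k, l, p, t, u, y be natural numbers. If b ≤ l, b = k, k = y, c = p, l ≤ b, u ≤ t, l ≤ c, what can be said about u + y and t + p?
u + y ≤ t + p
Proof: From l ≤ b and b ≤ l, l = b. Since b = k, l = k. k = y, so l = y. c = p and l ≤ c, thus l ≤ p. From l = y, y ≤ p. Since u ≤ t, u + y ≤ t + p.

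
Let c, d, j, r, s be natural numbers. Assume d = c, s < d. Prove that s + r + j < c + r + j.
Because d = c and s < d, s < c. Then s + r < c + r. Then s + r + j < c + r + j.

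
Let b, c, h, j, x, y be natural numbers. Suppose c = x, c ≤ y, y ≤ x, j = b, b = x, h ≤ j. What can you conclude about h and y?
h ≤ y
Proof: c = x and c ≤ y, thus x ≤ y. Since y ≤ x, x = y. Because j = b and b = x, j = x. h ≤ j, so h ≤ x. From x = y, h ≤ y.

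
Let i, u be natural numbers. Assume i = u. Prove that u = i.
i = u. By symmetry, u = i.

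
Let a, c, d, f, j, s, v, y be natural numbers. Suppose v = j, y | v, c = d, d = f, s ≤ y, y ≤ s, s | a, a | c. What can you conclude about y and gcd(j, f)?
y | gcd(j, f)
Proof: From v = j and y | v, y | j. c = d and d = f, so c = f. Since s ≤ y and y ≤ s, s = y. Since s | a and a | c, s | c. Since s = y, y | c. Because c = f, y | f. y | j, so y | gcd(j, f).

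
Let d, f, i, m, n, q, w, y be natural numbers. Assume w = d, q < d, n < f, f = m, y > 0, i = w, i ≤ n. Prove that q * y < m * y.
i ≤ n and n < f, thus i < f. Since i = w, w < f. Since w = d, d < f. q < d, so q < f. f = m, so q < m. Since y > 0, q * y < m * y.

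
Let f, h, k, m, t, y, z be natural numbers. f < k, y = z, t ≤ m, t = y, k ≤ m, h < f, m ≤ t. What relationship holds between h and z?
h < z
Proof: Because m ≤ t and t ≤ m, m = t. Since t = y, m = y. Because y = z, m = z. From f < k and k ≤ m, f < m. h < f, so h < m. Since m = z, h < z.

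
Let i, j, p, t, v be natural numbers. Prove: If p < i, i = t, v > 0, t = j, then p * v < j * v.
Since i = t and t = j, i = j. p < i, so p < j. Since v > 0, p * v < j * v.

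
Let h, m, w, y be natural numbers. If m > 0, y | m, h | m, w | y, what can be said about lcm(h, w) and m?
lcm(h, w) ≤ m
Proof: w | y and y | m, thus w | m. From h | m, lcm(h, w) | m. Since m > 0, lcm(h, w) ≤ m.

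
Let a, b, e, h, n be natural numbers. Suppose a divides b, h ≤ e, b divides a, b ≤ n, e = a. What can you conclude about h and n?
h ≤ n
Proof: a divides b and b divides a, hence a = b. Since e = a, e = b. h ≤ e, so h ≤ b. Since b ≤ n, h ≤ n.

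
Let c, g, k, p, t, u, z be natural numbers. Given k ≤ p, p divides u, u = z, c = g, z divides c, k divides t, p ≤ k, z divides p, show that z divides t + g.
Because u = z and p divides u, p divides z. Since z divides p, p = z. Because k ≤ p and p ≤ k, k = p. From k divides t, p divides t. Since p = z, z divides t. c = g and z divides c, thus z divides g. Since z divides t, z divides t + g.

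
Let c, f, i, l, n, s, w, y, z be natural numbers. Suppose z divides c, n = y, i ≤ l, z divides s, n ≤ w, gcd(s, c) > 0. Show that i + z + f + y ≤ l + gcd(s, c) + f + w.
Since z divides s and z divides c, z divides gcd(s, c). gcd(s, c) > 0, so z ≤ gcd(s, c). Then z + f ≤ gcd(s, c) + f. Since n = y and n ≤ w, y ≤ w. z + f ≤ gcd(s, c) + f, so z + f + y ≤ gcd(s, c) + f + w. i ≤ l, so i + z + f + y ≤ l + gcd(s, c) + f + w.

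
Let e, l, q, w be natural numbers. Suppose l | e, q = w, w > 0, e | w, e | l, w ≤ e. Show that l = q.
Because e | w and w > 0, e ≤ w. w ≤ e, so w = e. Because q = w, q = e. e | l and l | e, so e = l. q = e, so q = l. Then l = q.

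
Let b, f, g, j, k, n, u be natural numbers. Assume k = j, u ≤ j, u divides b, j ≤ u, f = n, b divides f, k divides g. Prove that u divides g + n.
From j ≤ u and u ≤ j, j = u. Since k = j, k = u. Since k divides g, u divides g. f = n and b divides f, thus b divides n. u divides b, so u divides n. Since u divides g, u divides g + n.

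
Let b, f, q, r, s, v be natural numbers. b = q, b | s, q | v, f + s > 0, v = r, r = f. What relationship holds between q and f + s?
q ≤ f + s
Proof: From v = r and r = f, v = f. Since q | v, q | f. b = q and b | s, therefore q | s. Since q | f, q | f + s. f + s > 0, so q ≤ f + s.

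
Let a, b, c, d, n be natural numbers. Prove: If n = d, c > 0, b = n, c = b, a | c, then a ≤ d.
c = b and b = n, so c = n. Since n = d, c = d. a | c and c > 0, thus a ≤ c. Because c = d, a ≤ d.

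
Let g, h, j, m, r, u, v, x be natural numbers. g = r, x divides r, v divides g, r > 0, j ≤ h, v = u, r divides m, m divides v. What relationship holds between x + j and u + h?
x + j ≤ u + h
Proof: r divides m and m divides v, hence r divides v. Since g = r and v divides g, v divides r. Since r divides v, r = v. Because v = u, r = u. From x divides r and r > 0, x ≤ r. Since r = u, x ≤ u. Since j ≤ h, x + j ≤ u + h.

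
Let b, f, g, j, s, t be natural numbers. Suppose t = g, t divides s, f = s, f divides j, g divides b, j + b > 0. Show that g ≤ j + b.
t = g and t divides s, hence g divides s. Because f = s and f divides j, s divides j. Since g divides s, g divides j. Since g divides b, g divides j + b. j + b > 0, so g ≤ j + b.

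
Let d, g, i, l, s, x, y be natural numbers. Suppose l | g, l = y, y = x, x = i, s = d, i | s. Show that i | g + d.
Because l = y and y = x, l = x. l | g, so x | g. Since x = i, i | g. Since s = d and i | s, i | d. Because i | g, i | g + d.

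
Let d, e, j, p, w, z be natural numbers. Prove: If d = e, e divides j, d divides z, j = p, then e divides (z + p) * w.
d = e and d divides z, therefore e divides z. Since j = p and e divides j, e divides p. e divides z, so e divides z + p. Then e divides (z + p) * w.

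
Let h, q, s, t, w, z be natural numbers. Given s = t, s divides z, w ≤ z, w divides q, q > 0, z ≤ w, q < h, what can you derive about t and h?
t < h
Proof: Since s = t and s divides z, t divides z. w ≤ z and z ≤ w, so w = z. w divides q, so z divides q. From t divides z, t divides q. Because q > 0, t ≤ q. From q < h, t < h.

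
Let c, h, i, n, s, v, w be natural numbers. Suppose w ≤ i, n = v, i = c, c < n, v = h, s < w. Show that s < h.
From i = c and w ≤ i, w ≤ c. n = v and v = h, therefore n = h. c < n, so c < h. Since w ≤ c, w < h. s < w, so s < h.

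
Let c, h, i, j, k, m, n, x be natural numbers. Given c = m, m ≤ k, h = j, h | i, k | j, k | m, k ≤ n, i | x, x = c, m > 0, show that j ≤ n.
k | m and m > 0, thus k ≤ m. m ≤ k, so m = k. c = m, so c = k. h = j and h | i, so j | i. x = c and i | x, thus i | c. From j | i, j | c. Since c = k, j | k. Since k | j, k = j. k ≤ n, so j ≤ n.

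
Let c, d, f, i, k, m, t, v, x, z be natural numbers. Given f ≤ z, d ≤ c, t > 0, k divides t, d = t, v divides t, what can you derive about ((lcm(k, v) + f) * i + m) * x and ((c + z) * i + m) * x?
((lcm(k, v) + f) * i + m) * x ≤ ((c + z) * i + m) * x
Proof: k divides t and v divides t, hence lcm(k, v) divides t. t > 0, so lcm(k, v) ≤ t. Because d = t and d ≤ c, t ≤ c. Since lcm(k, v) ≤ t, lcm(k, v) ≤ c. Since f ≤ z, lcm(k, v) + f ≤ c + z. By multiplying by a non-negative, (lcm(k, v) + f) * i ≤ (c + z) * i. Then (lcm(k, v) + f) * i + m ≤ (c + z) * i + m. By multiplying by a non-negative, ((lcm(k, v) + f) * i + m) * x ≤ ((c + z) * i + m) * x.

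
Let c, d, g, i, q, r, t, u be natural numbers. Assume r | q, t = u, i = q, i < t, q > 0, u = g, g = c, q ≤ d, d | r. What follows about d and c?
d < c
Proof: d | r and r | q, hence d | q. Since q > 0, d ≤ q. Since q ≤ d, q = d. t = u and u = g, therefore t = g. Since g = c, t = c. From i = q and i < t, q < t. Since t = c, q < c. q = d, so d < c.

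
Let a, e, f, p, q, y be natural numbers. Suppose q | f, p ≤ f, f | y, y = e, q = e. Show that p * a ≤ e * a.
Because y = e and f | y, f | e. q = e and q | f, so e | f. Since f | e, f = e. p ≤ f, so p ≤ e. Then p * a ≤ e * a.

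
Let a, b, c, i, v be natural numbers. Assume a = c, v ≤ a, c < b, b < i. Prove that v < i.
a = c and v ≤ a, thus v ≤ c. Because c < b, v < b. b < i, so v < i.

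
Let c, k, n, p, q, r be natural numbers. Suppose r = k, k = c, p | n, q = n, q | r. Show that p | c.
r = k and k = c, hence r = c. Since q = n and q | r, n | r. Because p | n, p | r. r = c, so p | c.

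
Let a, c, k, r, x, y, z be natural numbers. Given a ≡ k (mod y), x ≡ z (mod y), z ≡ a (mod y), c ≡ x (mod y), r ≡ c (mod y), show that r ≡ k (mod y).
r ≡ c (mod y) and c ≡ x (mod y), therefore r ≡ x (mod y). From x ≡ z (mod y), r ≡ z (mod y). z ≡ a (mod y), so r ≡ a (mod y). Since a ≡ k (mod y), r ≡ k (mod y).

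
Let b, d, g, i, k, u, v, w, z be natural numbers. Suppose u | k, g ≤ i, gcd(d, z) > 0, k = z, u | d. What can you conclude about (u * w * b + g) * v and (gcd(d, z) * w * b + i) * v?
(u * w * b + g) * v ≤ (gcd(d, z) * w * b + i) * v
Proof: k = z and u | k, thus u | z. Since u | d, u | gcd(d, z). Since gcd(d, z) > 0, u ≤ gcd(d, z). Then u * w ≤ gcd(d, z) * w. Then u * w * b ≤ gcd(d, z) * w * b. Since g ≤ i, u * w * b + g ≤ gcd(d, z) * w * b + i. Then (u * w * b + g) * v ≤ (gcd(d, z) * w * b + i) * v.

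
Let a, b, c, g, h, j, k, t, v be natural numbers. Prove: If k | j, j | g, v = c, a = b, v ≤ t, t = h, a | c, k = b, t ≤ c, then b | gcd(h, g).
v = c and v ≤ t, therefore c ≤ t. From t ≤ c, c = t. a = b and a | c, thus b | c. c = t, so b | t. Because t = h, b | h. From k = b and k | j, b | j. Since j | g, b | g. Since b | h, b | gcd(h, g).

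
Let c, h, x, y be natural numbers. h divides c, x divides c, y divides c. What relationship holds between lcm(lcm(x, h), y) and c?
lcm(lcm(x, h), y) divides c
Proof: x divides c and h divides c, thus lcm(x, h) divides c. Since y divides c, lcm(lcm(x, h), y) divides c.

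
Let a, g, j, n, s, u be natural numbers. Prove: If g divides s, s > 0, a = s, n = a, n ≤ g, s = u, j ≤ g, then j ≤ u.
Because g divides s and s > 0, g ≤ s. From n = a and n ≤ g, a ≤ g. a = s, so s ≤ g. Since g ≤ s, g = s. Since s = u, g = u. Since j ≤ g, j ≤ u.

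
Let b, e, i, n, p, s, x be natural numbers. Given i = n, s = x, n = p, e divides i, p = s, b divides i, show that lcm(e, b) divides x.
i = n and n = p, so i = p. p = s, so i = s. Since s = x, i = x. e divides i and b divides i, thus lcm(e, b) divides i. i = x, so lcm(e, b) divides x.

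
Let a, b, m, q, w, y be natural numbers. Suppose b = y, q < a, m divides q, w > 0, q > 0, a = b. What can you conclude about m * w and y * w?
m * w < y * w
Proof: a = b and b = y, so a = y. m divides q and q > 0, so m ≤ q. q < a, so m < a. a = y, so m < y. Combined with w > 0, by multiplying by a positive, m * w < y * w.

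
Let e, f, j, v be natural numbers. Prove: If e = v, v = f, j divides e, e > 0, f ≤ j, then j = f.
From e = v and v = f, e = f. j divides e and e > 0, therefore j ≤ e. Since e = f, j ≤ f. f ≤ j, so j = f.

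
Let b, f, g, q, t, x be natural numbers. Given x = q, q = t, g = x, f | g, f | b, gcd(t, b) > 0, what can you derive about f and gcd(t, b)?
f ≤ gcd(t, b)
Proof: x = q and q = t, therefore x = t. Because g = x and f | g, f | x. Since x = t, f | t. Since f | b, f | gcd(t, b). gcd(t, b) > 0, so f ≤ gcd(t, b).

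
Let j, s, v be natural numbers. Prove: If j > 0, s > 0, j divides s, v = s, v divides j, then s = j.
Because v = s and v divides j, s divides j. j > 0, so s ≤ j. j divides s and s > 0, thus j ≤ s. Since s ≤ j, s = j.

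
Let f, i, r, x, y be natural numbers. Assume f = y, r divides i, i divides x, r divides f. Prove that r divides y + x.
f = y and r divides f, thus r divides y. Since r divides i and i divides x, r divides x. Since r divides y, r divides y + x.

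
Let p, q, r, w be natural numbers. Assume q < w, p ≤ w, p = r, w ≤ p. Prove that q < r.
From w ≤ p and p ≤ w, w = p. p = r, so w = r. Because q < w, q < r.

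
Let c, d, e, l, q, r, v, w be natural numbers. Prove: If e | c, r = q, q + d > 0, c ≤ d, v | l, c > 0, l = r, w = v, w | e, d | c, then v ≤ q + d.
l = r and r = q, so l = q. Since v | l, v | q. From d | c and c > 0, d ≤ c. Since c ≤ d, c = d. w | e and e | c, therefore w | c. Since w = v, v | c. c = d, so v | d. Since v | q, v | q + d. Since q + d > 0, v ≤ q + d.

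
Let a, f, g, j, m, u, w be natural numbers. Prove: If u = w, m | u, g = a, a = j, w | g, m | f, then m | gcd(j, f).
u = w and m | u, so m | w. g = a and a = j, thus g = j. w | g, so w | j. Since m | w, m | j. Since m | f, m | gcd(j, f).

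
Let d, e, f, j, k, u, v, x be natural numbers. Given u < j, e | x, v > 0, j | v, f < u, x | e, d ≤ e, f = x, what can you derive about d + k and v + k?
d + k < v + k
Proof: e | x and x | e, hence e = x. d ≤ e, so d ≤ x. From f < u and u < j, f < j. From f = x, x < j. d ≤ x, so d < j. j | v and v > 0, so j ≤ v. Since d < j, d < v. Then d + k < v + k.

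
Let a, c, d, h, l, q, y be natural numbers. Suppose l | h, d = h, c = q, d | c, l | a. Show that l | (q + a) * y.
From c = q and d | c, d | q. From d = h, h | q. Since l | h, l | q. Since l | a, l | q + a. Then l | (q + a) * y.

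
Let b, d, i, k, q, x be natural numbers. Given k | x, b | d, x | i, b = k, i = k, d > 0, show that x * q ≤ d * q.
From i = k and x | i, x | k. Since k | x, k = x. b = k and b | d, hence k | d. k = x, so x | d. d > 0, so x ≤ d. Then x * q ≤ d * q.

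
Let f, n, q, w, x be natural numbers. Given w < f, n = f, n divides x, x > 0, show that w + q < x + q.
Because n = f and n divides x, f divides x. From x > 0, f ≤ x. w < f, so w < x. Then w + q < x + q.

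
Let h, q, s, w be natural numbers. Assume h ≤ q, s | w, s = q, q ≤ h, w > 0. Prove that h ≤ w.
Because q ≤ h and h ≤ q, q = h. s = q, so s = h. s | w and w > 0, hence s ≤ w. s = h, so h ≤ w.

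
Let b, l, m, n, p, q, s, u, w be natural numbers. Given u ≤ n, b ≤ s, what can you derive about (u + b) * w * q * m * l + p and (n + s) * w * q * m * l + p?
(u + b) * w * q * m * l + p ≤ (n + s) * w * q * m * l + p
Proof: Because u ≤ n and b ≤ s, u + b ≤ n + s. Then (u + b) * w ≤ (n + s) * w. Then (u + b) * w * q ≤ (n + s) * w * q. Then (u + b) * w * q * m ≤ (n + s) * w * q * m. Then (u + b) * w * q * m * l ≤ (n + s) * w * q * m * l. Then (u + b) * w * q * m * l + p ≤ (n + s) * w * q * m * l + p.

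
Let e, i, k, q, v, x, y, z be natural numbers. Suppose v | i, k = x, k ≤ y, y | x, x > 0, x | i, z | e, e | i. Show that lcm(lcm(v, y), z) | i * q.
k = x and k ≤ y, so x ≤ y. Since y | x and x > 0, y ≤ x. From x ≤ y, x = y. x | i, so y | i. v | i, so lcm(v, y) | i. Since z | e and e | i, z | i. lcm(v, y) | i, so lcm(lcm(v, y), z) | i. Then lcm(lcm(v, y), z) | i * q.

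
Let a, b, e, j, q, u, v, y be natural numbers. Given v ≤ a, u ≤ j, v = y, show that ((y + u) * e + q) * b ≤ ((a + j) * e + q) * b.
Since v = y and v ≤ a, y ≤ a. u ≤ j, so y + u ≤ a + j. By multiplying by a non-negative, (y + u) * e ≤ (a + j) * e. Then (y + u) * e + q ≤ (a + j) * e + q. By multiplying by a non-negative, ((y + u) * e + q) * b ≤ ((a + j) * e + q) * b.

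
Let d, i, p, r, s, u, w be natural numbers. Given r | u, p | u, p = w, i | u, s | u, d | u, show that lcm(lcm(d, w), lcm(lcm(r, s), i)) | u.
Because p = w and p | u, w | u. From d | u, lcm(d, w) | u. r | u and s | u, so lcm(r, s) | u. Since i | u, lcm(lcm(r, s), i) | u. lcm(d, w) | u, so lcm(lcm(d, w), lcm(lcm(r, s), i)) | u.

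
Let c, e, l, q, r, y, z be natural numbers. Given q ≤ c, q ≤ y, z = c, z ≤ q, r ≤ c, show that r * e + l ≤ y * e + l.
z = c and z ≤ q, so c ≤ q. Since q ≤ c, c = q. r ≤ c, so r ≤ q. q ≤ y, so r ≤ y. Then r * e ≤ y * e. Then r * e + l ≤ y * e + l.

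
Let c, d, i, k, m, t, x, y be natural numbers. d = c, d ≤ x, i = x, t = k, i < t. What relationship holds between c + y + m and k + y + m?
c + y + m < k + y + m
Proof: Since d = c and d ≤ x, c ≤ x. From t = k and i < t, i < k. i = x, so x < k. Because c ≤ x, c < k. Then c + y < k + y. Then c + y + m < k + y + m.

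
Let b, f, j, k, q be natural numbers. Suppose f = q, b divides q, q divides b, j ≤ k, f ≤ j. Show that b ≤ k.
q divides b and b divides q, therefore q = b. Because f = q, f = b. From f ≤ j, b ≤ j. Since j ≤ k, b ≤ k.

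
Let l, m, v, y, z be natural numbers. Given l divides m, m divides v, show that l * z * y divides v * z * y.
Because l divides m and m divides v, l divides v. Then l * z divides v * z. Then l * z * y divides v * z * y.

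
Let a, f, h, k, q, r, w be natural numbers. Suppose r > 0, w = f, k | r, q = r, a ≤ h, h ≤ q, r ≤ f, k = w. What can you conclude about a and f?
a ≤ f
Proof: Because k = w and w = f, k = f. k | r and r > 0, thus k ≤ r. From k = f, f ≤ r. Because r ≤ f, r = f. q = r and h ≤ q, hence h ≤ r. a ≤ h, so a ≤ r. r = f, so a ≤ f.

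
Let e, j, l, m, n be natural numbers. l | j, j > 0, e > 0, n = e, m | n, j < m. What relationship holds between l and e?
l < e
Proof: l | j and j > 0, thus l ≤ j. From n = e and m | n, m | e. Since e > 0, m ≤ e. From j < m, j < e. Since l ≤ j, l < e.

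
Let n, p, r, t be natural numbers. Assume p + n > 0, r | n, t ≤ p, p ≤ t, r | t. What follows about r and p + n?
r ≤ p + n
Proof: From t ≤ p and p ≤ t, t = p. Since r | t, r | p. Since r | n, r | p + n. Since p + n > 0, r ≤ p + n.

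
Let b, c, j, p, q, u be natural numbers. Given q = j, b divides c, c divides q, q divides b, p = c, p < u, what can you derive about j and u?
j < u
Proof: From q divides b and b divides c, q divides c. c divides q, so c = q. p = c, so p = q. q = j, so p = j. Since p < u, j < u.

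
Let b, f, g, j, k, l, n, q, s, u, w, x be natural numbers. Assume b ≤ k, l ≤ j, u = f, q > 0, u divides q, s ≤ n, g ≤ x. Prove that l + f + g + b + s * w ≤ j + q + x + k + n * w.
u divides q and q > 0, so u ≤ q. Since u = f, f ≤ q. Because g ≤ x and b ≤ k, g + b ≤ x + k. s ≤ n. By multiplying by a non-negative, s * w ≤ n * w. Since g + b ≤ x + k, g + b + s * w ≤ x + k + n * w. Because f ≤ q, f + g + b + s * w ≤ q + x + k + n * w. Since l ≤ j, l + f + g + b + s * w ≤ j + q + x + k + n * w.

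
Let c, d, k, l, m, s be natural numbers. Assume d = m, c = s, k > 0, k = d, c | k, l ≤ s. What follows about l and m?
l ≤ m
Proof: k = d and d = m, therefore k = m. From c = s and c | k, s | k. k > 0, so s ≤ k. k = m, so s ≤ m. l ≤ s, so l ≤ m.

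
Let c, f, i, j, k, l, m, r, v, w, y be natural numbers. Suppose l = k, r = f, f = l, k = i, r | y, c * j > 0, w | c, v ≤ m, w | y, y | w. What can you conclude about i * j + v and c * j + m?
i * j + v ≤ c * j + m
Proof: l = k and k = i, therefore l = i. Since r = f and f = l, r = l. From y | w and w | y, y = w. Since r | y, r | w. w | c, so r | c. Since r = l, l | c. l = i, so i | c. Then i * j | c * j. Since c * j > 0, i * j ≤ c * j. v ≤ m, so i * j + v ≤ c * j + m.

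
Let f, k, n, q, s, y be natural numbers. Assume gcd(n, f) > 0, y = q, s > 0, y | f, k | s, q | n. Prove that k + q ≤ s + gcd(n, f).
Since k | s and s > 0, k ≤ s. From y = q and y | f, q | f. Since q | n, q | gcd(n, f). gcd(n, f) > 0, so q ≤ gcd(n, f). k ≤ s, so k + q ≤ s + gcd(n, f).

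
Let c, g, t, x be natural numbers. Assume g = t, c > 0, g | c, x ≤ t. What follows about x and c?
x ≤ c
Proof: g = t and g | c, so t | c. c > 0, so t ≤ c. x ≤ t, so x ≤ c.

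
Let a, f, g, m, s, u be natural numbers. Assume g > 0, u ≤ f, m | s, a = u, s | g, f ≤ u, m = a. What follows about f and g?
f ≤ g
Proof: Since u ≤ f and f ≤ u, u = f. m = a and a = u, thus m = u. Because m | s and s | g, m | g. Since m = u, u | g. From g > 0, u ≤ g. Since u = f, f ≤ g.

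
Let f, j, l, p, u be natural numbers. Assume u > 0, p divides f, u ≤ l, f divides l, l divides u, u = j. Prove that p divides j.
Since l divides u and u > 0, l ≤ u. Since u ≤ l, l = u. Since u = j, l = j. p divides f and f divides l, so p divides l. Since l = j, p divides j.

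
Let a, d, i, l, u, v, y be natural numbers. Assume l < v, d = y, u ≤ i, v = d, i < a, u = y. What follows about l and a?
l < a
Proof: From v = d and d = y, v = y. Since l < v, l < y. u = y and u ≤ i, so y ≤ i. i < a, so y < a. From l < y, l < a.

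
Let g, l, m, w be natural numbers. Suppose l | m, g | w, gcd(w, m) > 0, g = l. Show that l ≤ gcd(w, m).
Since g = l and g | w, l | w. l | m, so l | gcd(w, m). Since gcd(w, m) > 0, l ≤ gcd(w, m).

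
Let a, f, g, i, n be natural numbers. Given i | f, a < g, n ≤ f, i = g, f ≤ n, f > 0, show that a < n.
From f ≤ n and n ≤ f, f = n. i = g and i | f, therefore g | f. f > 0, so g ≤ f. Since a < g, a < f. Because f = n, a < n.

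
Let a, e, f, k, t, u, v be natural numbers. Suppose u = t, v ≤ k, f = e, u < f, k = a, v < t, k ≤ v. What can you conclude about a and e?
a < e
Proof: Since v ≤ k and k ≤ v, v = k. Since k = a, v = a. Since u = t and u < f, t < f. Since f = e, t < e. Since v < t, v < e. From v = a, a < e.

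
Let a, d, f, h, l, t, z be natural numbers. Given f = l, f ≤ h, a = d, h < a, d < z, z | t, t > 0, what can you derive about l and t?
l < t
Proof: Because a = d and h < a, h < d. Since f ≤ h, f < d. Since d < z, f < z. z | t and t > 0, therefore z ≤ t. From f < z, f < t. Since f = l, l < t.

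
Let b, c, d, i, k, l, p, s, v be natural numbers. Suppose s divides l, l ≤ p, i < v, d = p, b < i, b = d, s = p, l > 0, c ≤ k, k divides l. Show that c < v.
s divides l and l > 0, therefore s ≤ l. s = p, so p ≤ l. Because l ≤ p, l = p. From k divides l and l > 0, k ≤ l. c ≤ k, so c ≤ l. l = p, so c ≤ p. Since b = d and d = p, b = p. From b < i, p < i. Because i < v, p < v. c ≤ p, so c < v.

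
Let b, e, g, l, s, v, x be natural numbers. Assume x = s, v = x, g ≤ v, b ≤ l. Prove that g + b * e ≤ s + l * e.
From v = x and x = s, v = s. g ≤ v, so g ≤ s. b ≤ l. By multiplying by a non-negative, b * e ≤ l * e. Since g ≤ s, g + b * e ≤ s + l * e.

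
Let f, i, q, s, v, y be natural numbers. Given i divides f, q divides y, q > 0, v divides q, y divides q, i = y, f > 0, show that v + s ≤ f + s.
Because v divides q and q > 0, v ≤ q. y divides q and q divides y, therefore y = q. i = y, so i = q. i divides f, so q divides f. f > 0, so q ≤ f. v ≤ q, so v ≤ f. Then v + s ≤ f + s.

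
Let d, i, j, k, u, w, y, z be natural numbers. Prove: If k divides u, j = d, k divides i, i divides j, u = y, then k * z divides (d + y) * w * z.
k divides i and i divides j, therefore k divides j. Since j = d, k divides d. Because u = y and k divides u, k divides y. k divides d, so k divides d + y. Then k divides (d + y) * w. Then k * z divides (d + y) * w * z.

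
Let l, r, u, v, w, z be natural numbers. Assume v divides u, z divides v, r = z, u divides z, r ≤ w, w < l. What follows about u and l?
u < l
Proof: z divides v and v divides u, therefore z divides u. From u divides z, z = u. r = z, so r = u. r ≤ w and w < l, so r < l. Since r = u, u < l.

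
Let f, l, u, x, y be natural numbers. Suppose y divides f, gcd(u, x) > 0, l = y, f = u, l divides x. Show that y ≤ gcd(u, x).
f = u and y divides f, therefore y divides u. l = y and l divides x, hence y divides x. y divides u, so y divides gcd(u, x). gcd(u, x) > 0, so y ≤ gcd(u, x).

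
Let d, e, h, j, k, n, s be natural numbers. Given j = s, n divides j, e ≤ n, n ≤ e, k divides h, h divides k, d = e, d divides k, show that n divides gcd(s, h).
j = s and n divides j, so n divides s. Because e ≤ n and n ≤ e, e = n. k divides h and h divides k, hence k = h. d = e and d divides k, therefore e divides k. k = h, so e divides h. Since e = n, n divides h. n divides s, so n divides gcd(s, h).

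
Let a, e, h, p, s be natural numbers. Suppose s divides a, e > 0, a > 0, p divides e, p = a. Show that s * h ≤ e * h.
s divides a and a > 0, hence s ≤ a. p = a and p divides e, so a divides e. e > 0, so a ≤ e. Since s ≤ a, s ≤ e. By multiplying by a non-negative, s * h ≤ e * h.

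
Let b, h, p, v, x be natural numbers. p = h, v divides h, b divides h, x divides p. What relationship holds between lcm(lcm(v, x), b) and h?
lcm(lcm(v, x), b) divides h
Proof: Because p = h and x divides p, x divides h. Since v divides h, lcm(v, x) divides h. Since b divides h, lcm(lcm(v, x), b) divides h.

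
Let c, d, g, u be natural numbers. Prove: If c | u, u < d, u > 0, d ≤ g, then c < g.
From c | u and u > 0, c ≤ u. u < d and d ≤ g, therefore u < g. c ≤ u, so c < g.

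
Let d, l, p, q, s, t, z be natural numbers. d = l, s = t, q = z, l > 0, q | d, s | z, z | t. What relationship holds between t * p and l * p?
t * p ≤ l * p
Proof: s = t and s | z, so t | z. Since z | t, z = t. q = z, so q = t. d = l and q | d, so q | l. Since q = t, t | l. l > 0, so t ≤ l. Then t * p ≤ l * p.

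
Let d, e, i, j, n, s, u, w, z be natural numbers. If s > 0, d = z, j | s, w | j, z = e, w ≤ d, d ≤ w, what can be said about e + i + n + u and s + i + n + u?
e + i + n + u ≤ s + i + n + u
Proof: From w ≤ d and d ≤ w, w = d. Since d = z and z = e, d = e. w = d, so w = e. Since w | j, e | j. Since j | s, e | s. Since s > 0, e ≤ s. Then e + i ≤ s + i. Then e + i + n ≤ s + i + n. Then e + i + n + u ≤ s + i + n + u.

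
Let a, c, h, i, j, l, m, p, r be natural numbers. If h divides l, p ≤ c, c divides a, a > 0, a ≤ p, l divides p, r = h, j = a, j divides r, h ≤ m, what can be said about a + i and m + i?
a + i ≤ m + i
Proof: c divides a and a > 0, thus c ≤ a. p ≤ c, so p ≤ a. Since a ≤ p, p = a. l divides p, so l divides a. Since h divides l, h divides a. j = a and j divides r, therefore a divides r. From r = h, a divides h. Since h divides a, h = a. h ≤ m, so a ≤ m. Then a + i ≤ m + i.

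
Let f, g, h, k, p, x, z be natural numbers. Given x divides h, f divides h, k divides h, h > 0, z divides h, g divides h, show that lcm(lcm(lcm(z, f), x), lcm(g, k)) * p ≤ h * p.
From z divides h and f divides h, lcm(z, f) divides h. x divides h, so lcm(lcm(z, f), x) divides h. g divides h and k divides h, so lcm(g, k) divides h. Since lcm(lcm(z, f), x) divides h, lcm(lcm(lcm(z, f), x), lcm(g, k)) divides h. From h > 0, lcm(lcm(lcm(z, f), x), lcm(g, k)) ≤ h. By multiplying by a non-negative, lcm(lcm(lcm(z, f), x), lcm(g, k)) * p ≤ h * p.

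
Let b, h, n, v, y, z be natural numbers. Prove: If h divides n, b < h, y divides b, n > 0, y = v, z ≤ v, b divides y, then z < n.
b divides y and y divides b, so b = y. Because h divides n and n > 0, h ≤ n. Since b < h, b < n. Since b = y, y < n. y = v, so v < n. Since z ≤ v, z < n.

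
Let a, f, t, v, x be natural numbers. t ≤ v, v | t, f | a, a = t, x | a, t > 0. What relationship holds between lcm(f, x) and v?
lcm(f, x) | v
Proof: Since v | t and t > 0, v ≤ t. Since t ≤ v, t = v. Because a = t, a = v. Because f | a and x | a, lcm(f, x) | a. Since a = v, lcm(f, x) | v.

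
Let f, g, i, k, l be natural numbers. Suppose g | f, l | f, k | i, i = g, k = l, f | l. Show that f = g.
l | f and f | l, thus l = f. k = l and k | i, so l | i. l = f, so f | i. i = g, so f | g. From g | f, f = g.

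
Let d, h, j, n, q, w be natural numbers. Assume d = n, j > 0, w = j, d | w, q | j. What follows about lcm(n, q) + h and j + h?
lcm(n, q) + h ≤ j + h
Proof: From w = j and d | w, d | j. Since d = n, n | j. q | j, so lcm(n, q) | j. Because j > 0, lcm(n, q) ≤ j. Then lcm(n, q) + h ≤ j + h.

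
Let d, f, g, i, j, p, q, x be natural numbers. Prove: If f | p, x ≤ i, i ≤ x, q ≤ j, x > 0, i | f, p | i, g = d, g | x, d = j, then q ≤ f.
Because f | p and p | i, f | i. i | f, so i = f. From x ≤ i and i ≤ x, x = i. g = d and d = j, hence g = j. g | x, so j | x. Since x > 0, j ≤ x. Since q ≤ j, q ≤ x. x = i, so q ≤ i. Since i = f, q ≤ f.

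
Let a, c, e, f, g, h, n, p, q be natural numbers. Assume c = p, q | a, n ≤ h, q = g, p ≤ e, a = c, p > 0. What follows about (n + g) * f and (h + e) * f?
(n + g) * f ≤ (h + e) * f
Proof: Since a = c and q | a, q | c. Since c = p, q | p. q = g, so g | p. Since p > 0, g ≤ p. Since p ≤ e, g ≤ e. Since n ≤ h, n + g ≤ h + e. Then (n + g) * f ≤ (h + e) * f.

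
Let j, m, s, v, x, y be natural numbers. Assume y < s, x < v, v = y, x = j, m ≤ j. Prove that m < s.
v = y and x < v, therefore x < y. Since x = j, j < y. Since y < s, j < s. m ≤ j, so m < s.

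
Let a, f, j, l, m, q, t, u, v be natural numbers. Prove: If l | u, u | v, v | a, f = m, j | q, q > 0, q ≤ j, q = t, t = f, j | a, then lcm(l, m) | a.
l | u and u | v, hence l | v. From v | a, l | a. j | q and q > 0, so j ≤ q. Since q ≤ j, j = q. From q = t, j = t. Since t = f, j = f. From j | a, f | a. Since f = m, m | a. Since l | a, lcm(l, m) | a.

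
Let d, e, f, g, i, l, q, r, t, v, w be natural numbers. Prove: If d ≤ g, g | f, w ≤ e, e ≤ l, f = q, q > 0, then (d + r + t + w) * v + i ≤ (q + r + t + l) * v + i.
f = q and g | f, hence g | q. q > 0, so g ≤ q. d ≤ g, so d ≤ q. Then d + r ≤ q + r. Then d + r + t ≤ q + r + t. w ≤ e and e ≤ l, so w ≤ l. d + r + t ≤ q + r + t, so d + r + t + w ≤ q + r + t + l. Then (d + r + t + w) * v ≤ (q + r + t + l) * v. Then (d + r + t + w) * v + i ≤ (q + r + t + l) * v + i.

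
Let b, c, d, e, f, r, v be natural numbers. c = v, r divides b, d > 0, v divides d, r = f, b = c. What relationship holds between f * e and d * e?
f * e ≤ d * e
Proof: b = c and c = v, so b = v. Since r = f and r divides b, f divides b. Since b = v, f divides v. Since v divides d, f divides d. From d > 0, f ≤ d. By multiplying by a non-negative, f * e ≤ d * e.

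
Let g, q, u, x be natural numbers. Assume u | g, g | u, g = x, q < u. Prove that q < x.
Because u | g and g | u, u = g. g = x, so u = x. q < u, so q < x.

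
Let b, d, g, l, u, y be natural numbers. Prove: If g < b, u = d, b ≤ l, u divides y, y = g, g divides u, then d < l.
y = g and u divides y, hence u divides g. g divides u, so g = u. Because u = d, g = d. g < b and b ≤ l, hence g < l. Since g = d, d < l.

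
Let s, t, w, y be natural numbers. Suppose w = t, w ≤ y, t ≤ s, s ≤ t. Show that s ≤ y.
Since t ≤ s and s ≤ t, t = s. w = t, so w = s. w ≤ y, so s ≤ y.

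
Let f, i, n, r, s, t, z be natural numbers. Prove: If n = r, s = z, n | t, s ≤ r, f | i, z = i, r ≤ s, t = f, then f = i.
r ≤ s and s ≤ r, so r = s. Since s = z, r = z. z = i, so r = i. Since t = f and n | t, n | f. n = r, so r | f. r = i, so i | f. f | i, so i = f. Then f = i.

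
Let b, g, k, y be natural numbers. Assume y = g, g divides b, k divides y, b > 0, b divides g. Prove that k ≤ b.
From g divides b and b divides g, g = b. y = g, so y = b. Because k divides y, k divides b. Since b > 0, k ≤ b.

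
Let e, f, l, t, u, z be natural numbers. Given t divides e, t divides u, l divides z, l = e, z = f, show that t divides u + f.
Since l = e and l divides z, e divides z. Because t divides e, t divides z. Since z = f, t divides f. Since t divides u, t divides u + f.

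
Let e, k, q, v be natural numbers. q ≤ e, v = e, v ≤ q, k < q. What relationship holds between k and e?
k < e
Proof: Since v = e and v ≤ q, e ≤ q. From q ≤ e, q = e. k < q, so k < e.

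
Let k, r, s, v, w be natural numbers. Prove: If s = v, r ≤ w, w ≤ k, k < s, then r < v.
Because w ≤ k and k < s, w < s. Since r ≤ w, r < s. Since s = v, r < v.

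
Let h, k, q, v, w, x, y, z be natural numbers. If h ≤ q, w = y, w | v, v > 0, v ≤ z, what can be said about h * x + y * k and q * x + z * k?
h * x + y * k ≤ q * x + z * k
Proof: h ≤ q, therefore h * x ≤ q * x. w | v and v > 0, hence w ≤ v. From w = y, y ≤ v. Since v ≤ z, y ≤ z. Then y * k ≤ z * k. Since h * x ≤ q * x, h * x + y * k ≤ q * x + z * k.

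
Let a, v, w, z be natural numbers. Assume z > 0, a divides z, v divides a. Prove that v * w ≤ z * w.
Because v divides a and a divides z, v divides z. Since z > 0, v ≤ z. By multiplying by a non-negative, v * w ≤ z * w.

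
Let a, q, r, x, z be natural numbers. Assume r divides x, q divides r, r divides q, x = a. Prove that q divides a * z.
Because r divides q and q divides r, r = q. x = a and r divides x, therefore r divides a. From r = q, q divides a. Then q divides a * z.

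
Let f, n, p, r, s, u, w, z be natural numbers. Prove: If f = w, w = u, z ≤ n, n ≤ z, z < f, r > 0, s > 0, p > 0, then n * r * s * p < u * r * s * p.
f = w and w = u, thus f = u. Because z ≤ n and n ≤ z, z = n. Because z < f, n < f. Since f = u, n < u. Using r > 0 and multiplying by a positive, n * r < u * r. From s > 0, by multiplying by a positive, n * r * s < u * r * s. Since p > 0, by multiplying by a positive, n * r * s * p < u * r * s * p.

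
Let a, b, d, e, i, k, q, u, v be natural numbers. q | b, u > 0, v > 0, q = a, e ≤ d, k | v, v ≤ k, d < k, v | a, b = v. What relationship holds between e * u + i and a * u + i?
e * u + i < a * u + i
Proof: k | v and v > 0, therefore k ≤ v. Since v ≤ k, k = v. From b = v and q | b, q | v. From q = a, a | v. Since v | a, v = a. k = v, so k = a. From e ≤ d and d < k, e < k. k = a, so e < a. Since u > 0, e * u < a * u. Then e * u + i < a * u + i.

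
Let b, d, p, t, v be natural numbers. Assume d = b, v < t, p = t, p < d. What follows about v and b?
v < b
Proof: p = t and p < d, therefore t < d. Since v < t, v < d. Since d = b, v < b.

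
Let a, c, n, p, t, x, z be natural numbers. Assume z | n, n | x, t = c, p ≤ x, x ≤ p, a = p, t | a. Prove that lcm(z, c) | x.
z | n and n | x, therefore z | x. p ≤ x and x ≤ p, therefore p = x. From a = p and t | a, t | p. p = x, so t | x. Since t = c, c | x. z | x, so lcm(z, c) | x.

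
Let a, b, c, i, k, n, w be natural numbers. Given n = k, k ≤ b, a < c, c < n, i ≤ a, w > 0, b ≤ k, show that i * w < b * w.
k ≤ b and b ≤ k, thus k = b. From i ≤ a and a < c, i < c. From n = k and c < n, c < k. Since i < c, i < k. Since k = b, i < b. Since w > 0, i * w < b * w.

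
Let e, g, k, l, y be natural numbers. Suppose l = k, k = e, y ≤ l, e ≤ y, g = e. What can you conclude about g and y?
g = y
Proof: Since l = k and k = e, l = e. y ≤ l, so y ≤ e. e ≤ y, so e = y. Since g = e, g = y.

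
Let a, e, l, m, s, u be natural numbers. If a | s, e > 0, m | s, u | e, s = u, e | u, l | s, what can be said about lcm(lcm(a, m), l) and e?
lcm(lcm(a, m), l) ≤ e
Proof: u | e and e | u, so u = e. s = u, so s = e. From a | s and m | s, lcm(a, m) | s. Since l | s, lcm(lcm(a, m), l) | s. s = e, so lcm(lcm(a, m), l) | e. Since e > 0, lcm(lcm(a, m), l) ≤ e.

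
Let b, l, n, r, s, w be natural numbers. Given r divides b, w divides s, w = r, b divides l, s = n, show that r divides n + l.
w = r and w divides s, hence r divides s. s = n, so r divides n. r divides b and b divides l, thus r divides l. r divides n, so r divides n + l.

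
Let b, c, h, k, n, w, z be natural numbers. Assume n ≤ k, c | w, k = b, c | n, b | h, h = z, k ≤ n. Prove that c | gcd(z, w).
From n ≤ k and k ≤ n, n = k. k = b, so n = b. c | n, so c | b. From h = z and b | h, b | z. c | b, so c | z. Since c | w, c | gcd(z, w).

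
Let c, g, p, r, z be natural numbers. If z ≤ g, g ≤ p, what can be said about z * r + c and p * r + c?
z * r + c ≤ p * r + c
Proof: z ≤ g and g ≤ p, so z ≤ p. Then z * r ≤ p * r. Then z * r + c ≤ p * r + c.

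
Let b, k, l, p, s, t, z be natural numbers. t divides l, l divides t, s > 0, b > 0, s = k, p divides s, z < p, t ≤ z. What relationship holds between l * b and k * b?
l * b < k * b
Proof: Because t divides l and l divides t, t = l. Since p divides s and s > 0, p ≤ s. z < p, so z < s. s = k, so z < k. t ≤ z, so t < k. t = l, so l < k. Combining with b > 0, by multiplying by a positive, l * b < k * b.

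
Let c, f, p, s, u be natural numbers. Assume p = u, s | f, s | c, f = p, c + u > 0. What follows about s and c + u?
s ≤ c + u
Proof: f = p and p = u, thus f = u. s | f, so s | u. Since s | c, s | c + u. Since c + u > 0, s ≤ c + u.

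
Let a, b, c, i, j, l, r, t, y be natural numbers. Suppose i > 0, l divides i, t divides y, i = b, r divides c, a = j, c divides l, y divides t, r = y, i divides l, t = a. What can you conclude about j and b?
j ≤ b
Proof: t = a and a = j, hence t = j. Because y divides t and t divides y, y = t. l divides i and i divides l, therefore l = i. r = y and r divides c, thus y divides c. Since c divides l, y divides l. Since l = i, y divides i. y = t, so t divides i. Since i > 0, t ≤ i. Since i = b, t ≤ b. Since t = j, j ≤ b.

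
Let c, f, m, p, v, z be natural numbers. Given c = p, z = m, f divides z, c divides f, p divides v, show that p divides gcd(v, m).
Since c = p and c divides f, p divides f. Because z = m and f divides z, f divides m. p divides f, so p divides m. Since p divides v, p divides gcd(v, m).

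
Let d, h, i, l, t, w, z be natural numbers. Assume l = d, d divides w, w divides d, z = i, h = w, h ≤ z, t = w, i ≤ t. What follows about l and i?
l = i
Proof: d divides w and w divides d, so d = w. Since l = d, l = w. h = w and h ≤ z, so w ≤ z. Since z = i, w ≤ i. Because t = w and i ≤ t, i ≤ w. Since w ≤ i, w = i. l = w, so l = i.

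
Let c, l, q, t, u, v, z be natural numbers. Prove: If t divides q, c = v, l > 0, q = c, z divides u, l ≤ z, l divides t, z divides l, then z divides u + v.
Because z divides l and l > 0, z ≤ l. Since l ≤ z, l = z. l divides t, so z divides t. q = c and t divides q, hence t divides c. Since c = v, t divides v. Since z divides t, z divides v. Since z divides u, z divides u + v.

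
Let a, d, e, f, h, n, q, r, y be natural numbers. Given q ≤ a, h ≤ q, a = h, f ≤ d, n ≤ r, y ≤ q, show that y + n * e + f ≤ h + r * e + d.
From a = h and q ≤ a, q ≤ h. From h ≤ q, q = h. Since y ≤ q, y ≤ h. n ≤ r. By multiplying by a non-negative, n * e ≤ r * e. Since f ≤ d, n * e + f ≤ r * e + d. Since y ≤ h, y + n * e + f ≤ h + r * e + d.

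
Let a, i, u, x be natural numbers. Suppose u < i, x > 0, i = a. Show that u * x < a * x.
i = a and u < i, thus u < a. Since x > 0, u * x < a * x.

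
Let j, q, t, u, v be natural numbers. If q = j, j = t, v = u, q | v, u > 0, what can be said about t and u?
t ≤ u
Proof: q = j and j = t, so q = t. v = u and q | v, therefore q | u. u > 0, so q ≤ u. q = t, so t ≤ u.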